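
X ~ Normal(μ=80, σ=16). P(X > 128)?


z = (128-80)/16 = 3.0
P(X > 128) = 1 - P(Z ≤ 3.0) = 1 - 0.9987 = 0.0013

P(X > 128) ≈ 0.0013


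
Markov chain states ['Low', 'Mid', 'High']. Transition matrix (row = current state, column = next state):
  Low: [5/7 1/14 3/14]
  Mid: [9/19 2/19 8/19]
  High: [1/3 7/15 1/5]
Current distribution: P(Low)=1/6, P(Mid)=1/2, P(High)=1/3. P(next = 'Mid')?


P(next=Mid) = Σᵢ P(now=i)×P(i→Mid)
= 1/6×1/14 + 1/2×2/19 + 1/3×7/15
= 1/84 + 1/19 + 7/45 = 5269/23940

P = 5269/23940 ≈ 0.2201


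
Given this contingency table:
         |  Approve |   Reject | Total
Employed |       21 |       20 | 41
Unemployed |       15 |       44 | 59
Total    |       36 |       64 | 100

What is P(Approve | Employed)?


P(Approve | Employed) = 21/(21+20) = 21/41

P(Approve|Employed) = 21/41 ≈ 51.22%


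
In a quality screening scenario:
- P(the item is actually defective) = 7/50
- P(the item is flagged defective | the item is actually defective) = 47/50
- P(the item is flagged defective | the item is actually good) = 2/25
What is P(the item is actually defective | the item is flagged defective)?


Using Bayes' theorem:
P(A|B) = P(B|A)·P(A) / P(B)

P(the item is flagged defective) = 47/50 × 7/50 + 2/25 × 43/50
= 329/2500 + 43/625 = 501/2500

P(the item is actually defective|the item is flagged defective) = (329/2500) / (501/2500) = 329/501

P(the item is actually defective|the item is flagged defective) = 329/501 ≈ 65.67%


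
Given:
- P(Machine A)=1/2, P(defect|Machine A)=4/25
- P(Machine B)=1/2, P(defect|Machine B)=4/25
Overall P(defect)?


P(B) = Σ P(B|Aᵢ)×P(Aᵢ)
  4/25×1/2 = 2/25
  4/25×1/2 = 2/25
Sum = 4/25

P(defect) = 4/25 ≈ 16.00%


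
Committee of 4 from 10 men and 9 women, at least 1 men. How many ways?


Count by #men:
  1M,3W: C(10,1)×C(9,3)=840
  2M,2W: C(10,2)×C(9,2)=1620
  3M,1W: C(10,3)×C(9,1)=1080
  4M,0W: C(10,4)×C(9,0)=210
Total = 3750

3750


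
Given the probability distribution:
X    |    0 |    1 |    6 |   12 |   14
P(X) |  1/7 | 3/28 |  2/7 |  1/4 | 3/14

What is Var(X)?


E[X] = 219/28
E[X²] = 2475/28
Var(X) = E[X²] - (E[X])² = 2475/28 - 47961/784 = 21339/784

Var(X) = 21339/784 ≈ 27.2181


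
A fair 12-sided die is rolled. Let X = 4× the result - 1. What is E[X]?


E[die] = (1+12)/2 = 13/2
E[X] = 4×13/2 - 1 = 25

E[X] = 25


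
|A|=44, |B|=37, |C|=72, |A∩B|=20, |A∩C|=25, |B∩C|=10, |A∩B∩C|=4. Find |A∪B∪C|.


|A∪B∪C| = 44+37+72-20-25-10+4 = 102

|A∪B∪C| = 102


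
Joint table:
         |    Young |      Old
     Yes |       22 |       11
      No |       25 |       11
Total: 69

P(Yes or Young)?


P(Yes∨Young) = P(Yes) + P(Young) - P(Yes∧Young)
= (33 + 47 - 22)/69 = 58/69

P = 58/69 ≈ 84.06%


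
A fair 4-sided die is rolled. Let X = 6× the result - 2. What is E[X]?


E[die] = (1+4)/2 = 5/2
E[X] = 6×5/2 - 2 = 13

E[X] = 13


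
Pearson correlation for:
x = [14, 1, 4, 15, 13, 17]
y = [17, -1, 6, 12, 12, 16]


n=6, Σx=64, Σy=62, Σxy=869, Σx²=896, Σy²=870
r = (6×869 - 64×62)/√((6×896 - 64²)(6×870 - 62²))
= 1246/√(1280×1376) = 1246/√1761280 ≈ 1246/1327.1322 ≈ 0.9389

r ≈ 0.9389


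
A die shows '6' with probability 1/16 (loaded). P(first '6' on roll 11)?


Geometric: P(X=11) = (1-p)^(k-1)×p = (15/16)^10×1/16 = 576650390625/17592186044416

P(X=11) = 576650390625/17592186044416 ≈ 3.28%


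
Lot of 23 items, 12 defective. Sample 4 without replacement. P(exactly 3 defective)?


Hypergeometric: C(12,3)×C(11,1)/C(23,4)
= 220×11/8855 = 44/161

P(X=3) = 44/161 ≈ 27.33%


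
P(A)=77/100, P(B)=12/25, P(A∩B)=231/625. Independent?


P(A)×P(B) = 231/625
P(A∩B) = 231/625
Equal ✓ → Independent

Yes, independent


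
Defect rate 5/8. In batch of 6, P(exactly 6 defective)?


Binomial: P(X=6) = C(6,6)×p^6×(1-p)^0
= 1 × 15625/262144 × 1 = 15625/262144

P(X=6) = 15625/262144 ≈ 5.96%


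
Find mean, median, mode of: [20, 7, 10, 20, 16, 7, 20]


Sorted: [7, 7, 10, 16, 20, 20, 20]
Mean = 100/7
Median = 16
Freq: {20: 3, 7: 2, 10: 1, 16: 1}
Mode: [20]

Mean=100/7, Median=16, Mode=20


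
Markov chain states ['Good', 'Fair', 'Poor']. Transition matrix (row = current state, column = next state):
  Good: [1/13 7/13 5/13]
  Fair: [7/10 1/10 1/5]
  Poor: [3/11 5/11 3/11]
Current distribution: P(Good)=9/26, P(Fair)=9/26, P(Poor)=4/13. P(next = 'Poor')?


P(next=Poor) = Σᵢ P(now=i)×P(i→Poor)
= 9/26×5/13 + 9/26×1/5 + 4/13×3/11
= 45/338 + 9/130 + 12/143 = 2661/9295

P = 2661/9295 ≈ 0.2863


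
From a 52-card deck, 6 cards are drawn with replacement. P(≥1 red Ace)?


P(not a red Ace) = 50/52 = 25/26
P(none in 6 draws) = (25/26)^6 = 244140625/308915776
P(≥1 red Ace) = 1 - 244140625/308915776 = 64775151/308915776

P = 64775151/308915776 ≈ 20.97%


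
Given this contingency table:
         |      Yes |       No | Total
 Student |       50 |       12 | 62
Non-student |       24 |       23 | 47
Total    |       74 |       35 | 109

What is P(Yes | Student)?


P(Yes | Student) = 50/(50+12) = 50/62 = 25/31

P(Yes|Student) = 25/31 ≈ 80.65%


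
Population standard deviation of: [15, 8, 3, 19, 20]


Mean = 65/5 = 13
  (15-13)²=4
  (8-13)²=25
  (3-13)²=100
  (19-13)²=36
  (20-13)²=49
Σ(x-μ)² = 214
σ² = 214/5

σ = √(214/5) ≈ 6.5422


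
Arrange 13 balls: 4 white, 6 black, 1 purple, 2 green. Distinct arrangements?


13!/(4!×6!×1!×2!) = 180180

180180


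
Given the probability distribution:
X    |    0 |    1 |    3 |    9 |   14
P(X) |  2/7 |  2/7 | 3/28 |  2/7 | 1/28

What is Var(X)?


E[X] = 103/28
E[X²] = 879/28
Var(X) = E[X²] - (E[X])² = 879/28 - 10609/784 = 14003/784

Var(X) = 14003/784 ≈ 17.8610


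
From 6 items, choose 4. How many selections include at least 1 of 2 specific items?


Complement: C(6,4) - C(4,4) = 15 - 1 = 14

14


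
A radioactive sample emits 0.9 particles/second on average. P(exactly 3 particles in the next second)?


Poisson(λ=0.9): P(X=3) = e^(-λ)×λ^k/k!
= e^(-0.9) × 0.9^3 / 3!
≈ 0.4065696597 × 0.729 / 6 ≈ 0.049398

P(X=3) ≈ 0.049398 ≈ 4.94%


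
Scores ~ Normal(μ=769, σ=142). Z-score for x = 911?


z = (x - μ)/σ = (911 - 769)/142 = 1.0

z = 1.0


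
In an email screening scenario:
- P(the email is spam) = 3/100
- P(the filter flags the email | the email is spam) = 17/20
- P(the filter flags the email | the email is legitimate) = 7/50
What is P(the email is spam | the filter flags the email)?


Using Bayes' theorem:
P(A|B) = P(B|A)·P(A) / P(B)

P(the filter flags the email) = 17/20 × 3/100 + 7/50 × 97/100
= 51/2000 + 679/5000 = 1613/10000

P(the email is spam|the filter flags the email) = (51/2000) / (1613/10000) = 255/1613

P(the email is spam|the filter flags the email) = 255/1613 ≈ 15.81%


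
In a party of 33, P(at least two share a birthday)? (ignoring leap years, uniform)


P(all different) = Π(365-i)/365 for i=0..32
= 0.225028
P(match) = 1 - 0.225028 = 0.774972

P ≈ 0.7750 ≈ 77.50%


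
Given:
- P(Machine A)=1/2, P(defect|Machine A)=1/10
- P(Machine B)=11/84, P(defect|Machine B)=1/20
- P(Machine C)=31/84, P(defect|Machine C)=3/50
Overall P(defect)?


P(B) = Σ P(B|Aᵢ)×P(Aᵢ)
  1/10×1/2 = 1/20
  1/20×11/84 = 11/1680
  3/50×31/84 = 31/1400
Sum = 661/8400

P(defect) = 661/8400 ≈ 7.87%


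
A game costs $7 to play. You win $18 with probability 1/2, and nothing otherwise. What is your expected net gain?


E[gain] = (18-7)×1/2 + (-7)×1/2
= 11/2 - 7/2 = 2

Expected net gain = $2 ≈ $2.00


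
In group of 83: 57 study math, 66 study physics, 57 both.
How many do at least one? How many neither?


|A∪B| = 57+66-57 = 66
Neither = 83-66 = 17

At least one: 66; Neither: 17


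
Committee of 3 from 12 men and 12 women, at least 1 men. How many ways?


Count by #men:
  1M,2W: C(12,1)×C(12,2)=792
  2M,1W: C(12,2)×C(12,1)=792
  3M,0W: C(12,3)×C(12,0)=220
Total = 1804

1804


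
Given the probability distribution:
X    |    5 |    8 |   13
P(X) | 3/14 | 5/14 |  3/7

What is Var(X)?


E[X] = 19/2
E[X²] = 1409/14
Var(X) = E[X²] - (E[X])² = 1409/14 - 361/4 = 291/28

Var(X) = 291/28 ≈ 10.3929


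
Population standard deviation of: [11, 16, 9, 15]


Mean = 51/4
  (11-51/4)²=49/16
  (16-51/4)²=169/16
  (9-51/4)²=225/16
  (15-51/4)²=81/16
Σ(x-μ)² = 131/4
σ² = (131/4)/4 = 131/16

σ = √(131/16) ≈ 2.8614


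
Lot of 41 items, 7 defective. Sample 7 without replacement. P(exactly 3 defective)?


Hypergeometric: C(7,3)×C(34,4)/C(41,7)
= 35×46376/22481940 = 81158/1124097

P(X=3) = 81158/1124097 ≈ 7.22%


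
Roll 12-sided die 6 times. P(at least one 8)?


P(no 8)^6 = (11/12)^6 = 1771561/2985984
P(≥1) = 1 - 1771561/2985984 = 1214423/2985984

P = 1214423/2985984 ≈ 40.67%


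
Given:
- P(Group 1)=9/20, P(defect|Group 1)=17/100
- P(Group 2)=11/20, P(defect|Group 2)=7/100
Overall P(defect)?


P(B) = Σ P(B|Aᵢ)×P(Aᵢ)
  17/100×9/20 = 153/2000
  7/100×11/20 = 77/2000
Sum = 23/200

P(defect) = 23/200 ≈ 11.50%


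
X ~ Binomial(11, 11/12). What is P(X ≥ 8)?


P(X ≥ 8) = Σ P(X=i) for i=8..11
P(X=8) = 11789738455/247669456896
P(X=9) = 129687123005/743008370688
P(X=10) = 285311670611/743008370688
P(X=11) = 285311670611/743008370688
Sum = 30653319983/30958682112

P(X ≥ 8) = 30653319983/30958682112 ≈ 99.01%


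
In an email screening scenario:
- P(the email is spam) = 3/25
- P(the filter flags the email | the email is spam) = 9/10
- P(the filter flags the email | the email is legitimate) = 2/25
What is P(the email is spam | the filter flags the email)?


Using Bayes' theorem:
P(A|B) = P(B|A)·P(A) / P(B)

P(the filter flags the email) = 9/10 × 3/25 + 2/25 × 22/25
= 27/250 + 44/625 = 223/1250

P(the email is spam|the filter flags the email) = (27/250) / (223/1250) = 135/223

P(the email is spam|the filter flags the email) = 135/223 ≈ 60.54%


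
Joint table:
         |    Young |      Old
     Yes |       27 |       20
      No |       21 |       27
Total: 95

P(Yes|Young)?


P(Yes|Young) = 27/(27+21) = 27/48 = 9/16

P = 9/16 ≈ 56.25%


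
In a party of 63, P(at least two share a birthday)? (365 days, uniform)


P(all different) = Π(365-i)/365 for i=0..62
= 0.003396
P(match) = 1 - 0.003396 = 0.996604

P ≈ 0.9966 ≈ 99.66%


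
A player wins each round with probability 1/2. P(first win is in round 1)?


Geometric: P(X=1) = (1-p)^(k-1)×p = (1/2)^0×1/2 = 1/2

P(X=1) = 1/2 ≈ 50.00%


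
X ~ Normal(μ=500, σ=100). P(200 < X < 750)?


z₁=(200-500)/100=-3.0, z₂=(750-500)/100=2.5
P = Φ(2.5) - Φ(-3.0) = 0.993790 - 0.001350 = 0.992440 ≈ 0.9924

P(200 < X < 750) ≈ 0.9924


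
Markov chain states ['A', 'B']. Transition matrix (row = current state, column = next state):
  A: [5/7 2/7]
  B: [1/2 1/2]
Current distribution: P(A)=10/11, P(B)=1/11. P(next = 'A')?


P(next=A) = Σᵢ P(now=i)×P(i→A)
= 10/11×5/7 + 1/11×1/2
= 50/77 + 1/22 = 107/154

P = 107/154 ≈ 0.6948


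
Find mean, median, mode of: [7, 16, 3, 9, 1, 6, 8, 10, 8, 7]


Sorted: [1, 3, 6, 7, 7, 8, 8, 9, 10, 16]
Mean = 75/10 = 15/2
Median = 15/2
Freq: {7: 2, 16: 1, 3: 1, 9: 1, 1: 1, 6: 1, 8: 2, 10: 1}
Mode: [7, 8]

Mean=15/2, Median=15/2, Mode=[7, 8]


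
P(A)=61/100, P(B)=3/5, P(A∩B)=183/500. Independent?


P(A)×P(B) = 183/500
P(A∩B) = 183/500
Equal ✓ → Independent

Yes, independent


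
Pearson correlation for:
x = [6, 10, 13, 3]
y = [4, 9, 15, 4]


n=4, Σx=32, Σy=32, Σxy=321, Σx²=314, Σy²=338
r = (4×321 - 32×32)/√((4×314 - 32²)(4×338 - 32²))
= 260/√(232×328) = 260/√76096 ≈ 260/275.8550 ≈ 0.9425

r ≈ 0.9425


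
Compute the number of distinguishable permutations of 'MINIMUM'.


Letters: 7, freq: {'M': 3, 'I': 2, 'N': 1, 'U': 1}
7!/(3!×2!×1!×1!) = 5040/12 = 420

420


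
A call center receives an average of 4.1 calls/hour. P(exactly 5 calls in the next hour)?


Poisson(λ=4.1): P(X=5) = e^(-λ)×λ^k/k!
= e^(-4.1) × 4.1^5 / 5!
≈ 0.0165726754 × 1158.56201 / 120 ≈ 0.160004

P(X=5) ≈ 0.160004 ≈ 16.00%


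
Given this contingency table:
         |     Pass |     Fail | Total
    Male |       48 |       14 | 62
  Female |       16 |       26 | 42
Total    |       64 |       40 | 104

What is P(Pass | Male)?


P(Pass | Male) = 48/(48+14) = 48/62 = 24/31

P(Pass|Male) = 24/31 ≈ 77.42%


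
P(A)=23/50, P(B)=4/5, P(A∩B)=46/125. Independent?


P(A)×P(B) = 46/125
P(A∩B) = 46/125
Equal ✓ → Independent

Yes, independent


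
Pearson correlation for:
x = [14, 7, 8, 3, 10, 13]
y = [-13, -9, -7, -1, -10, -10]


n=6, Σx=55, Σy=-50, Σxy=-534, Σx²=587, Σy²=500
r = (6×(-534) - 55×(-50))/√((6×587 - 55²)(6×500 - (-50)²))
= -454/√(497×500) = -454/√248500 ≈ -454/498.4977 ≈ -0.9107

r ≈ -0.9107


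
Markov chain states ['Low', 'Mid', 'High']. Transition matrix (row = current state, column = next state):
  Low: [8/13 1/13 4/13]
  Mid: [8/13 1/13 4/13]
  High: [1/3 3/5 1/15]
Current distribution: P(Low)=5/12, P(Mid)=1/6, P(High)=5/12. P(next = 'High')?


P(next=High) = Σᵢ P(now=i)×P(i→High)
= 5/12×4/13 + 1/6×4/13 + 5/12×1/15
= 5/39 + 2/39 + 1/36 = 97/468

P = 97/468 ≈ 0.2073


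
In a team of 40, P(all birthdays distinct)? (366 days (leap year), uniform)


P(all different) = Π(366-i)/366 for i=0..39
= (366/366)×(365/366)×...×(327/366)
= 0.109455

P ≈ 0.1095 ≈ 10.95%


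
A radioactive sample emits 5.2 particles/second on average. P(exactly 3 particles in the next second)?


Poisson(λ=5.2): P(X=3) = e^(-λ)×λ^k/k!
= e^(-5.2) × 5.2^3 / 3!
≈ 0.005516564421 × 140.608 / 6 ≈ 0.129279

P(X=3) ≈ 0.129279 ≈ 12.93%


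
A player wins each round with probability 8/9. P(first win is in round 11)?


Geometric: P(X=11) = (1-p)^(k-1)×p = (1/9)^10×8/9 = 8/31381059609

P(X=11) = 8/31381059609 ≈ 0.00%


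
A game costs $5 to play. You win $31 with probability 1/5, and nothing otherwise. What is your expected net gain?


E[gain] = (31-5)×1/5 + (-5)×4/5
= 26/5 - 4 = 6/5

Expected net gain = $6/5 ≈ $1.20


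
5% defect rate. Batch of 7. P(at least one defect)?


P(all good) = (19/20)^7 = 893871739/1280000000
P(≥1 defect) = 386128261/1280000000

P = 386128261/1280000000 ≈ 30.17%


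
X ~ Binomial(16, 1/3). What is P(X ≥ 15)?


P(X ≥ 15) = Σ P(X=i) for i=15..16
P(X=15) = 32/43046721
P(X=16) = 1/43046721
Sum = 11/14348907

P(X ≥ 15) = 11/14348907 ≈ 0.00%


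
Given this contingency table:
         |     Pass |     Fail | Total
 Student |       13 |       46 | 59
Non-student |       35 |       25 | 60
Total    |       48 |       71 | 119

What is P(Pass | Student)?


P(Pass | Student) = 13/(13+46) = 13/59

P(Pass|Student) = 13/59 ≈ 22.03%


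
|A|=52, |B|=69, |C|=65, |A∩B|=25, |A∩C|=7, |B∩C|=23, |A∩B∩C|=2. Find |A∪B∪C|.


|A∪B∪C| = 52+69+65-25-7-23+2 = 133

|A∪B∪C| = 133


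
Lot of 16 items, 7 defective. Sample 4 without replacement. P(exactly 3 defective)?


Hypergeometric: C(7,3)×C(9,1)/C(16,4)
= 35×9/1820 = 9/52

P(X=3) = 9/52 ≈ 17.31%


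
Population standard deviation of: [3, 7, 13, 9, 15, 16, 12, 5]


Mean = 80/8 = 10
  (3-10)²=49
  (7-10)²=9
  (13-10)²=9
  (9-10)²=1
  (15-10)²=25
  (16-10)²=36
  (12-10)²=4
  (5-10)²=25
Σ(x-μ)² = 158
σ² = 158/8 = 79/4

σ = √(79/4) ≈ 4.4441


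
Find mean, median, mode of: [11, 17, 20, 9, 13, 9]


Sorted: [9, 9, 11, 13, 17, 20]
Mean = 79/6
Median = 12
Freq: {11: 1, 17: 1, 20: 1, 9: 2, 13: 1}
Mode: [9]

Mean=79/6, Median=12, Mode=9


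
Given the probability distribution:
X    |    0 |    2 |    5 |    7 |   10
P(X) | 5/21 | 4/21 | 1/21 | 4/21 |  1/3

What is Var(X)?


E[X] = 37/7
E[X²] = 937/21
Var(X) = E[X²] - (E[X])² = 937/21 - 1369/49 = 2452/147

Var(X) = 2452/147 ≈ 16.6803


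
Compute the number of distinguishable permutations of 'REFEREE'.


Letters: 7, freq: {'R': 2, 'E': 4, 'F': 1}
7!/(2!×4!×1!) = 5040/48 = 105

105


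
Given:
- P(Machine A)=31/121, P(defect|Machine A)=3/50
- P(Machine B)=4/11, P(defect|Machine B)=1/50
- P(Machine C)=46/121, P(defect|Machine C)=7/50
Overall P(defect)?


P(B) = Σ P(B|Aᵢ)×P(Aᵢ)
  3/50×31/121 = 93/6050
  1/50×4/11 = 2/275
  7/50×46/121 = 161/3025
Sum = 459/6050

P(defect) = 459/6050 ≈ 7.59%


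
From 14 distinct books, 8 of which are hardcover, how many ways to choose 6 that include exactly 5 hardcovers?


Choose 5 of the 8 hardcovers and 1 of the other 6 books:
C(8,5)×C(6,1) = 56×6 = 336

336


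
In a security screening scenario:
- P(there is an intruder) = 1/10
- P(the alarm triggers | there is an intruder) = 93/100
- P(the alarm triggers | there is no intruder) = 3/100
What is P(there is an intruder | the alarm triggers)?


Using Bayes' theorem:
P(A|B) = P(B|A)·P(A) / P(B)

P(the alarm triggers) = 93/100 × 1/10 + 3/100 × 9/10
= 93/1000 + 27/1000 = 3/25

P(there is an intruder|the alarm triggers) = (93/1000) / (3/25) = 31/40

P(there is an intruder|the alarm triggers) = 31/40 ≈ 77.50%


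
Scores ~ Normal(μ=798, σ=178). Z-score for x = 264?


z = (x - μ)/σ = (264 - 798)/178 = -3.0

z = -3.0


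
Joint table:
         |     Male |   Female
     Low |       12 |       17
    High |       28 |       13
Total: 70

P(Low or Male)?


P(Low∨Male) = P(Low) + P(Male) - P(Low∧Male)
= (29 + 40 - 12)/70 = 57/70

P = 57/70 ≈ 81.43%


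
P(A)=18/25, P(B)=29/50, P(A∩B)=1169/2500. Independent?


P(A)×P(B) = 261/625
P(A∩B) = 1169/2500
Not equal → NOT independent

No, not independent


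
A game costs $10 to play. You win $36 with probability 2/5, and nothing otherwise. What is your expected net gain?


E[gain] = (36-10)×2/5 + (-10)×3/5
= 52/5 - 6 = 22/5

Expected net gain = $22/5 ≈ $4.40


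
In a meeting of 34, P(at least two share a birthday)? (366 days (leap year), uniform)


P(all different) = Π(366-i)/366 for i=0..33
= 0.205601
P(match) = 1 - 0.205601 = 0.794399

P ≈ 0.7944 ≈ 79.44%


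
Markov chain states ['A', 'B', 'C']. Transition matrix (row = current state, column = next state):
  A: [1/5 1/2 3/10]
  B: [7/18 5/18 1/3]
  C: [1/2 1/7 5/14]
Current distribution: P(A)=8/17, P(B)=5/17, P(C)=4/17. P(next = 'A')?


P(next=A) = Σᵢ P(now=i)×P(i→A)
= 8/17×1/5 + 5/17×7/18 + 4/17×1/2
= 8/85 + 35/306 + 2/17 = 499/1530

P = 499/1530 ≈ 0.3261


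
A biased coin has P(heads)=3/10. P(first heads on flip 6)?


Geometric: P(X=6) = (1-p)^(k-1)×p = (7/10)^5×3/10 = 50421/1000000

P(X=6) = 50421/1000000 ≈ 5.04%


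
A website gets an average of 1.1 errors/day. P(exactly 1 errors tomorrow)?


Poisson(λ=1.1): P(X=1) = e^(-λ)×λ^k/k!
= e^(-1.1) × 1.1^1 / 1!
≈ 0.3328710837 × 1.1 / 1 ≈ 0.366158

P(X=1) ≈ 0.366158 ≈ 36.62%


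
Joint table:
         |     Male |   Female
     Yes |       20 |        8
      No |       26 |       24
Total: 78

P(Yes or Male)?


P(Yes∨Male) = P(Yes) + P(Male) - P(Yes∧Male)
= (28 + 46 - 20)/78 = 54/78 = 9/13

P = 9/13 ≈ 69.23%


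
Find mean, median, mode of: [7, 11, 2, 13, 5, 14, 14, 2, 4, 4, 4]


Sorted: [2, 2, 4, 4, 4, 5, 7, 11, 13, 14, 14]
Mean = 80/11
Median = 5
Freq: {7: 1, 11: 1, 2: 2, 13: 1, 5: 1, 14: 2, 4: 3}
Mode: [4]

Mean=80/11, Median=5, Mode=4


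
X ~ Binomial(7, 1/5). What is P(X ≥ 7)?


P(X ≥ 7) = Σ P(X=i) for i=7..7
P(X=7) = 1/78125
Sum = 1/78125

P(X ≥ 7) = 1/78125 ≈ 0.00%


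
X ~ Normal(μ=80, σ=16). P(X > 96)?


z = (96-80)/16 = 1.0
P(X > 96) = 1 - P(Z ≤ 1.0) = 1 - 0.8413 = 0.1587

P(X > 96) ≈ 0.1587


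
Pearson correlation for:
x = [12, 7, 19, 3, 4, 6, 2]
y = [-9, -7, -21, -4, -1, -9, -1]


n=7, Σx=53, Σy=-52, Σxy=-628, Σx²=619, Σy²=670
r = (7×(-628) - 53×(-52))/√((7×619 - 53²)(7×670 - (-52)²))
= -1640/√(1524×1986) = -1640/√3026664 ≈ -1640/1739.7310 ≈ -0.9427

r ≈ -0.9427


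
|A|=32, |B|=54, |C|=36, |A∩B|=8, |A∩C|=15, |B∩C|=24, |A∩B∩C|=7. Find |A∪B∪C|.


|A∪B∪C| = 32+54+36-8-15-24+7 = 82

|A∪B∪C| = 82


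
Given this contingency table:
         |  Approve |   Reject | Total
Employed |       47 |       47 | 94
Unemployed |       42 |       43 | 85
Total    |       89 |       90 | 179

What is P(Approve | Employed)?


P(Approve | Employed) = 47/(47+47) = 47/94 = 1/2

P(Approve|Employed) = 1/2 ≈ 50.00%


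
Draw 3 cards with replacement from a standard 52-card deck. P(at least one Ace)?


P(not a Ace) = 48/52 = 12/13
P(none in 3 draws) = (12/13)^3 = 1728/2197
P(≥1 Ace) = 1 - 1728/2197 = 469/2197

P = 469/2197 ≈ 21.35%


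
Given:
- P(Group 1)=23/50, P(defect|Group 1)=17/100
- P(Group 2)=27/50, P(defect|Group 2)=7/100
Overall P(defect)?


P(B) = Σ P(B|Aᵢ)×P(Aᵢ)
  17/100×23/50 = 391/5000
  7/100×27/50 = 189/5000
Sum = 29/250

P(defect) = 29/250 ≈ 11.60%


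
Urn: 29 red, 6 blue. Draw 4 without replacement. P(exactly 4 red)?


Hypergeometric: C(29,4)×C(6,0)/C(35,4)
= 23751×1/52360 = 3393/7480

P(X=4) = 3393/7480 ≈ 45.36%


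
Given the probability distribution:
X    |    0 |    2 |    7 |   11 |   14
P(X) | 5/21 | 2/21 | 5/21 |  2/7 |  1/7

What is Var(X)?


E[X] = 7
E[X²] = 1567/21
Var(X) = E[X²] - (E[X])² = 1567/21 - 49 = 538/21

Var(X) = 538/21 ≈ 25.6190


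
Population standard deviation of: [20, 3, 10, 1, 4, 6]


Mean = 44/6 = 22/3
  (20-22/3)²=1444/9
  (3-22/3)²=169/9
  (10-22/3)²=64/9
  (1-22/3)²=361/9
  (4-22/3)²=100/9
  (6-22/3)²=16/9
Σ(x-μ)² = 718/3
σ² = (718/3)/6 = 359/9

σ = √(359/9) ≈ 6.3158


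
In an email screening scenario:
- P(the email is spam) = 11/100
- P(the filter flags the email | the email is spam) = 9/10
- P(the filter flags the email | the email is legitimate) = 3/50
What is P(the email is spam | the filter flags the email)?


Using Bayes' theorem:
P(A|B) = P(B|A)·P(A) / P(B)

P(the filter flags the email) = 9/10 × 11/100 + 3/50 × 89/100
= 99/1000 + 267/5000 = 381/2500

P(the email is spam|the filter flags the email) = (99/1000) / (381/2500) = 165/254

P(the email is spam|the filter flags the email) = 165/254 ≈ 64.96%


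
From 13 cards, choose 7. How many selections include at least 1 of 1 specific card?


Complement: C(13,7) - C(12,7) = 1716 - 792 = 924

924


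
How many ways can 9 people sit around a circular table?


Circular arrangements of 9 distinct objects: fix one position to break rotational symmetry.
(n-1)! = 8! = 40320

40320


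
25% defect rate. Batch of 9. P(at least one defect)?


P(all good) = (3/4)^9 = 19683/262144
P(≥1 defect) = 242461/262144

P = 242461/262144 ≈ 92.49%


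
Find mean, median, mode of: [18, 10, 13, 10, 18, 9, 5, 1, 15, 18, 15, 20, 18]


Sorted: [1, 5, 9, 10, 10, 13, 15, 15, 18, 18, 18, 18, 20]
Mean = 170/13
Median = 15
Freq: {18: 4, 10: 2, 13: 1, 9: 1, 5: 1, 1: 1, 15: 2, 20: 1}
Mode: [18]

Mean=170/13, Median=15, Mode=18


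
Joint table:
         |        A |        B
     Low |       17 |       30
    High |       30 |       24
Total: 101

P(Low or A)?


P(Low∨A) = P(Low) + P(A) - P(Low∧A)
= (47 + 47 - 17)/101 = 77/101

P = 77/101 ≈ 76.24%


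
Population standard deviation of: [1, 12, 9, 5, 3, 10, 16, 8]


Mean = 64/8 = 8
  (1-8)²=49
  (12-8)²=16
  (9-8)²=1
  (5-8)²=9
  (3-8)²=25
  (10-8)²=4
  (16-8)²=64
  (8-8)²=0
Σ(x-μ)² = 168
σ² = 168/8 = 21

σ = √(21) ≈ 4.5826


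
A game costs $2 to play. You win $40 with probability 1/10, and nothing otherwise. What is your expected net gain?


E[gain] = (40-2)×1/10 + (-2)×9/10
= 19/5 - 9/5 = 2

Expected net gain = $2 ≈ $2.00


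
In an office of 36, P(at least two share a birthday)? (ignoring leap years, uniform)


P(all different) = Π(365-i)/365 for i=0..35
= 0.167818
P(match) = 1 - 0.167818 = 0.832182

P ≈ 0.8322 ≈ 83.22%


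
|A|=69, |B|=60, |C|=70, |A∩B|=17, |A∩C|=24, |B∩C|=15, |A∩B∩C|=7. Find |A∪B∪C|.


|A∪B∪C| = 69+60+70-17-24-15+7 = 150

|A∪B∪C| = 150


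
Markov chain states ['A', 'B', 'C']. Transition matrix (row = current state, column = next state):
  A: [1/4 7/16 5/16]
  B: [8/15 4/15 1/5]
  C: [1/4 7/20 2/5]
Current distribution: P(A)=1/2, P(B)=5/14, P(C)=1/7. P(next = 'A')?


P(next=A) = Σᵢ P(now=i)×P(i→A)
= 1/2×1/4 + 5/14×8/15 + 1/7×1/4
= 1/8 + 4/21 + 1/28 = 59/168

P = 59/168 ≈ 0.3512


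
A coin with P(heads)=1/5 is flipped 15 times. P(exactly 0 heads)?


Binomial: P(X=0) = C(15,0)×p^0×(1-p)^15
= 1 × 1 × 1073741824/30517578125 = 1073741824/30517578125

P(X=0) = 1073741824/30517578125 ≈ 3.52%


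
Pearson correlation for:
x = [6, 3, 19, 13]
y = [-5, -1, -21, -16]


n=4, Σx=41, Σy=-43, Σxy=-640, Σx²=575, Σy²=723
r = (4×(-640) - 41×(-43))/√((4×575 - 41²)(4×723 - (-43)²))
= -797/√(619×1043) = -797/√645617 ≈ -797/803.5030 ≈ -0.9919

r ≈ -0.9919


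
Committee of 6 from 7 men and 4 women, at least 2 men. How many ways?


Count by #men:
  2M,4W: C(7,2)×C(4,4)=21
  3M,3W: C(7,3)×C(4,3)=140
  4M,2W: C(7,4)×C(4,2)=210
  5M,1W: C(7,5)×C(4,1)=84
  6M,0W: C(7,6)×C(4,0)=7
Total = 462

462


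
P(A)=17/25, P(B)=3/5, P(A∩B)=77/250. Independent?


P(A)×P(B) = 51/125
P(A∩B) = 77/250
Not equal → NOT independent

No, not independent


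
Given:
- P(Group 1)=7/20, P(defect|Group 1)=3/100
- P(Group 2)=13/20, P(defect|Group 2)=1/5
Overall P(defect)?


P(B) = Σ P(B|Aᵢ)×P(Aᵢ)
  3/100×7/20 = 21/2000
  1/5×13/20 = 13/100
Sum = 281/2000

P(defect) = 281/2000 ≈ 14.05%


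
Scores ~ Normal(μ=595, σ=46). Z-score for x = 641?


z = (x - μ)/σ = (641 - 595)/46 = 1.0

z = 1.0


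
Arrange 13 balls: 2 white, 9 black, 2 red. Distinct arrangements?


13!/(2!×9!×2!) = 4290

4290


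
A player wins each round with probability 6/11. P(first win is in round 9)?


Geometric: P(X=9) = (1-p)^(k-1)×p = (5/11)^8×6/11 = 2343750/2357947691

P(X=9) = 2343750/2357947691 ≈ 0.10%


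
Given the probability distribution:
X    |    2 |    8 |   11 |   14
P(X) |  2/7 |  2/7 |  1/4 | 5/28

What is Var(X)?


E[X] = 227/28
E[X²] = 2371/28
Var(X) = E[X²] - (E[X])² = 2371/28 - 51529/784 = 14859/784

Var(X) = 14859/784 ≈ 18.9528


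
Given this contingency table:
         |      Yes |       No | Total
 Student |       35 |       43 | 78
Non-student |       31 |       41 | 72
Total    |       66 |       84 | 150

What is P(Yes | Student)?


P(Yes | Student) = 35/(35+43) = 35/78

P(Yes|Student) = 35/78 ≈ 44.87%


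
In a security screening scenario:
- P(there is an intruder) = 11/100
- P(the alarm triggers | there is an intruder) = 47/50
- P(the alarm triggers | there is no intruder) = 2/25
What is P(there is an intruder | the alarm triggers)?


Using Bayes' theorem:
P(A|B) = P(B|A)·P(A) / P(B)

P(the alarm triggers) = 47/50 × 11/100 + 2/25 × 89/100
= 517/5000 + 89/1250 = 873/5000

P(there is an intruder|the alarm triggers) = (517/5000) / (873/5000) = 517/873

P(there is an intruder|the alarm triggers) = 517/873 ≈ 59.22%


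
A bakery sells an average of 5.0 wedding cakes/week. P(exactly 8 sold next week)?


Poisson(λ=5.0): P(X=8) = e^(-λ)×λ^k/k!
= e^(-5.0) × 5.0^8 / 8!
≈ 0.006737946999 × 390625 / 40320 ≈ 0.065278

P(X=8) ≈ 0.065278 ≈ 6.53%


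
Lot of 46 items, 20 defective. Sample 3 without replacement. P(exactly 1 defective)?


Hypergeometric: C(20,1)×C(26,2)/C(46,3)
= 20×325/15180 = 325/759

P(X=1) = 325/759 ≈ 42.82%


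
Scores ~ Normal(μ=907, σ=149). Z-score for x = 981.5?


z = (x - μ)/σ = (981.5 - 907)/149 = 0.5

z = 0.5


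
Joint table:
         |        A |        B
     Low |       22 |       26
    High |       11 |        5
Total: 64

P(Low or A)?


P(Low∨A) = P(Low) + P(A) - P(Low∧A)
= (48 + 33 - 22)/64 = 59/64

P = 59/64 ≈ 92.19%


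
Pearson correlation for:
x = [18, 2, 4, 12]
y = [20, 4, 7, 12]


n=4, Σx=36, Σy=43, Σxy=540, Σx²=488, Σy²=609
r = (4×540 - 36×43)/√((4×488 - 36²)(4×609 - 43²))
= 612/√(656×587) = 612/√385072 ≈ 612/620.5417 ≈ 0.9862

r ≈ 0.9862


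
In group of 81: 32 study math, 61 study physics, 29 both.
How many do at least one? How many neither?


|A∪B| = 32+61-29 = 64
Neither = 81-64 = 17

At least one: 64; Neither: 17


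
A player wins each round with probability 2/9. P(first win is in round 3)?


Geometric: P(X=3) = (1-p)^(k-1)×p = (7/9)^2×2/9 = 98/729

P(X=3) = 98/729 ≈ 13.44%


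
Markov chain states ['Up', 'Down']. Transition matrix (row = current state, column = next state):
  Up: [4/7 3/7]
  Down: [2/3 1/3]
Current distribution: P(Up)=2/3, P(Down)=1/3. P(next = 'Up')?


P(next=Up) = Σᵢ P(now=i)×P(i→Up)
= 2/3×4/7 + 1/3×2/3
= 8/21 + 2/9 = 38/63

P = 38/63 ≈ 0.6032


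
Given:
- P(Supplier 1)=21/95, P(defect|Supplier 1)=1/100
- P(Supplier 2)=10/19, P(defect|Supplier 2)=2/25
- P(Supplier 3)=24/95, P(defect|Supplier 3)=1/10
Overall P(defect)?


P(B) = Σ P(B|Aᵢ)×P(Aᵢ)
  1/100×21/95 = 21/9500
  2/25×10/19 = 4/95
  1/10×24/95 = 12/475
Sum = 661/9500

P(defect) = 661/9500 ≈ 6.96%


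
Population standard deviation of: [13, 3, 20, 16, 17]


Mean = 69/5
  (13-69/5)²=16/25
  (3-69/5)²=2916/25
  (20-69/5)²=961/25
  (16-69/5)²=121/25
  (17-69/5)²=256/25
Σ(x-μ)² = 854/5
σ² = (854/5)/5 = 854/25

σ = √(854/25) ≈ 5.8447


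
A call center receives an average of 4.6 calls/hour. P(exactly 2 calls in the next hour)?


Poisson(λ=4.6): P(X=2) = e^(-λ)×λ^k/k!
= e^(-4.6) × 4.6^2 / 2!
≈ 0.01005183574 × 21.16 / 2 ≈ 0.106348

P(X=2) ≈ 0.106348 ≈ 10.63%


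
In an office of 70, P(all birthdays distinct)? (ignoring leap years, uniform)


P(all different) = Π(365-i)/365 for i=0..69
= (365/365)×(364/365)×...×(296/365)
= 0.000840

P ≈ 0.0008 ≈ 0.08%


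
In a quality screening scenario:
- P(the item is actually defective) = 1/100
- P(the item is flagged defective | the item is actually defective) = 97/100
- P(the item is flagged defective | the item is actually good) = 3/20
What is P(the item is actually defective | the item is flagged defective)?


Using Bayes' theorem:
P(A|B) = P(B|A)·P(A) / P(B)

P(the item is flagged defective) = 97/100 × 1/100 + 3/20 × 99/100
= 97/10000 + 297/2000 = 791/5000

P(the item is actually defective|the item is flagged defective) = (97/10000) / (791/5000) = 97/1582

P(the item is actually defective|the item is flagged defective) = 97/1582 ≈ 6.13%


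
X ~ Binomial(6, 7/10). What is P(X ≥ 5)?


P(X ≥ 5) = Σ P(X=i) for i=5..6
P(X=5) = 151263/500000
P(X=6) = 117649/1000000
Sum = 16807/40000

P(X ≥ 5) = 16807/40000 ≈ 42.02%


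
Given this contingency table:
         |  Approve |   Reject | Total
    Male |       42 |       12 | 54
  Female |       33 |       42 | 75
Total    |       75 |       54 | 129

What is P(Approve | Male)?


P(Approve | Male) = 42/(42+12) = 42/54 = 7/9

P(Approve|Male) = 7/9 ≈ 77.78%


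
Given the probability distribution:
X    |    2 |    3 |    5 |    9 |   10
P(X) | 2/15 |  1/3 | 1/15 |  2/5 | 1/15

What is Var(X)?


E[X] = 88/15
E[X²] = 664/15
Var(X) = E[X²] - (E[X])² = 664/15 - 7744/225 = 2216/225

Var(X) = 2216/225 ≈ 9.8489


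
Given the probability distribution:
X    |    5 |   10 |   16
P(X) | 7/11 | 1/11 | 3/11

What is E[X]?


E[X] = Σ x·P(X=x)
= (5)×(7/11) + (10)×(1/11) + (16)×(3/11)
= 93/11

E[X] = 93/11


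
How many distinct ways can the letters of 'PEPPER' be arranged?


Letters: 6, freq: {'P': 3, 'E': 2, 'R': 1}
6!/(3!×2!×1!) = 720/12 = 60

60


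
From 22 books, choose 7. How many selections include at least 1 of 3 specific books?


Complement: C(22,7) - C(19,7) = 170544 - 50388 = 120156

120156


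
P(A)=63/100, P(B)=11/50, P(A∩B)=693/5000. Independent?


P(A)×P(B) = 693/5000
P(A∩B) = 693/5000
Equal ✓ → Independent

Yes, independent


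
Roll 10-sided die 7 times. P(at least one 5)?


P(no 5)^7 = (9/10)^7 = 4782969/10000000
P(≥1) = 1 - 4782969/10000000 = 5217031/10000000

P = 5217031/10000000 ≈ 52.17%


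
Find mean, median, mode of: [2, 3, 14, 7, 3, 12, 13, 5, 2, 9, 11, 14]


Sorted: [2, 2, 3, 3, 5, 7, 9, 11, 12, 13, 14, 14]
Mean = 95/12
Median = 8
Freq: {2: 2, 3: 2, 14: 2, 7: 1, 12: 1, 13: 1, 5: 1, 9: 1, 11: 1}
Mode: [2, 3, 14]

Mean=95/12, Median=8, Mode=[2, 3, 14]


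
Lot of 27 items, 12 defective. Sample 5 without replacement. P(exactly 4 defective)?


Hypergeometric: C(12,4)×C(15,1)/C(27,5)
= 495×15/80730 = 55/598

P(X=4) = 55/598 ≈ 9.20%


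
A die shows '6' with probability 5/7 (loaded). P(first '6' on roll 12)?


Geometric: P(X=12) = (1-p)^(k-1)×p = (2/7)^11×5/7 = 10240/13841287201

P(X=12) = 10240/13841287201 ≈ 0.00%


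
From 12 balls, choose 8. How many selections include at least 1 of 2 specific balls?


Complement: C(12,8) - C(10,8) = 495 - 45 = 450

450


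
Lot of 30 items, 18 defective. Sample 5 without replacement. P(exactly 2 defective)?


Hypergeometric: C(18,2)×C(12,3)/C(30,5)
= 153×220/142506 = 1870/7917

P(X=2) = 1870/7917 ≈ 23.62%


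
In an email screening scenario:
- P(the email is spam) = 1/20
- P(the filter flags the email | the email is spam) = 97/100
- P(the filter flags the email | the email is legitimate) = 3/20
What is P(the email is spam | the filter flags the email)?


Using Bayes' theorem:
P(A|B) = P(B|A)·P(A) / P(B)

P(the filter flags the email) = 97/100 × 1/20 + 3/20 × 19/20
= 97/2000 + 57/400 = 191/1000

P(the email is spam|the filter flags the email) = (97/2000) / (191/1000) = 97/382

P(the email is spam|the filter flags the email) = 97/382 ≈ 25.39%


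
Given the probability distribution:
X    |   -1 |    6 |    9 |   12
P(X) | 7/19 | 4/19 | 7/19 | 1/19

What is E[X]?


E[X] = Σ x·P(X=x)
= (-1)×(7/19) + (6)×(4/19) + (9)×(7/19) + (12)×(1/19)
= 92/19

E[X] = 92/19


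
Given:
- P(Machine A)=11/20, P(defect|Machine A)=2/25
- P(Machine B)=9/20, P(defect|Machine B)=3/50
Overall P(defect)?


P(B) = Σ P(B|Aᵢ)×P(Aᵢ)
  2/25×11/20 = 11/250
  3/50×9/20 = 27/1000
Sum = 71/1000

P(defect) = 71/1000 ≈ 7.10%


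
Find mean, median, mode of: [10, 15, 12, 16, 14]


Sorted: [10, 12, 14, 15, 16]
Mean = 67/5
Median = 14
Freq: {10: 1, 15: 1, 12: 1, 16: 1, 14: 1}
Mode: No mode

Mean=67/5, Median=14, Mode=No mode


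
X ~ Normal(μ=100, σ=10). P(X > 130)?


z = (130-100)/10 = 3.0
P(X > 130) = 1 - P(Z ≤ 3.0) = 1 - 0.9987 = 0.0013

P(X > 130) ≈ 0.0013


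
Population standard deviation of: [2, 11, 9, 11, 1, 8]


Mean = 42/6 = 7
  (2-7)²=25
  (11-7)²=16
  (9-7)²=4
  (11-7)²=16
  (1-7)²=36
  (8-7)²=1
Σ(x-μ)² = 98
σ² = 98/6 = 49/3

σ = √(49/3) ≈ 4.0415


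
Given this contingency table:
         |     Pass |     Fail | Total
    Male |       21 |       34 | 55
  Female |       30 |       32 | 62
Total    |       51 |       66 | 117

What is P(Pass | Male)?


P(Pass | Male) = 21/(21+34) = 21/55

P(Pass|Male) = 21/55 ≈ 38.18%


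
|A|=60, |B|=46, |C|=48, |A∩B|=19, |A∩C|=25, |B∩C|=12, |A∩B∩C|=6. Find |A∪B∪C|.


|A∪B∪C| = 60+46+48-19-25-12+6 = 104

|A∪B∪C| = 104


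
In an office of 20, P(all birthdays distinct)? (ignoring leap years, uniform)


P(all different) = Π(365-i)/365 for i=0..19
= (365/365)×(364/365)×...×(346/365)
= 0.588562

P ≈ 0.5886 ≈ 58.86%


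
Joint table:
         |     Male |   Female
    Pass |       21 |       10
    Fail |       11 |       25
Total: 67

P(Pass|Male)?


P(Pass|Male) = 21/(21+11) = 21/32

P = 21/32 ≈ 65.62%


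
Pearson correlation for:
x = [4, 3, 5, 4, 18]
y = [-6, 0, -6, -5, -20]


n=5, Σx=34, Σy=-37, Σxy=-434, Σx²=390, Σy²=497
r = (5×(-434) - 34×(-37))/√((5×390 - 34²)(5×497 - (-37)²))
= -912/√(794×1116) = -912/√886104 ≈ -912/941.3310 ≈ -0.9688

r ≈ -0.9688


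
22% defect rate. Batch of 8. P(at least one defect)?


P(all good) = (39/50)^8 = 5352009260481/39062500000000
P(≥1 defect) = 33710490739519/39062500000000

P = 33710490739519/39062500000000 ≈ 86.30%


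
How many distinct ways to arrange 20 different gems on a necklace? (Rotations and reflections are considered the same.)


Free circular arrangements: rotations and reflections both identified.
(n-1)!/2 = 19!/2 = 121645100408832000/2 = 60822550204416000

60822550204416000


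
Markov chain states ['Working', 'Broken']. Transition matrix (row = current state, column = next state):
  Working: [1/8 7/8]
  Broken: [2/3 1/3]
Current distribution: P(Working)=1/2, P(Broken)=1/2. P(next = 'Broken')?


P(next=Broken) = Σᵢ P(now=i)×P(i→Broken)
= 1/2×7/8 + 1/2×1/3
= 7/16 + 1/6 = 29/48

P = 29/48 ≈ 0.6042


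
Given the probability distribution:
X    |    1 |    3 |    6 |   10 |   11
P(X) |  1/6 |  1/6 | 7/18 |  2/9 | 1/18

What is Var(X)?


E[X] = 35/6
E[X²] = 803/18
Var(X) = E[X²] - (E[X])² = 803/18 - 1225/36 = 127/12

Var(X) = 127/12 ≈ 10.5833


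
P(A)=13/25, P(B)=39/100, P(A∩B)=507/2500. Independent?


P(A)×P(B) = 507/2500
P(A∩B) = 507/2500
Equal ✓ → Independent

Yes, independent


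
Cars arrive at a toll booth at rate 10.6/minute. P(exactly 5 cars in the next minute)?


Poisson(λ=10.6): P(X=5) = e^(-λ)×λ^k/k!
= e^(-10.6) × 10.6^5 / 5!
≈ 2.491600973e-05 × 133822.55776 / 120 ≈ 0.027786

P(X=5) ≈ 0.027786 ≈ 2.78%


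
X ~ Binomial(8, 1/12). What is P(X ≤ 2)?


P(X ≤ 2) = Σ P(X=i) for i=0..2
P(X=0) = 214358881/429981696
P(X=1) = 19487171/53747712
P(X=2) = 12400927/107495424
Sum = 139953319/143327232

P(X ≤ 2) = 139953319/143327232 ≈ 97.65%


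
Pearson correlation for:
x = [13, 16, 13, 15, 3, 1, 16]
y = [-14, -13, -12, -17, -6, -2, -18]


n=7, Σx=77, Σy=-82, Σxy=-1109, Σx²=1085, Σy²=1162
r = (7×(-1109) - 77×(-82))/√((7×1085 - 77²)(7×1162 - (-82)²))
= -1449/√(1666×1410) = -1449/√2349060 ≈ -1449/1532.6643 ≈ -0.9454

r ≈ -0.9454


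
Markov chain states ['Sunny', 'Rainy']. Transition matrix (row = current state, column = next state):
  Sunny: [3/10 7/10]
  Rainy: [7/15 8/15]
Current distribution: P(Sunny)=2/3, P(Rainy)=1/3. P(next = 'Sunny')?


P(next=Sunny) = Σᵢ P(now=i)×P(i→Sunny)
= 2/3×3/10 + 1/3×7/15
= 1/5 + 7/45 = 16/45

P = 16/45 ≈ 0.3556


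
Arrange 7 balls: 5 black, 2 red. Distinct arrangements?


7!/(5!×2!) = 21

21


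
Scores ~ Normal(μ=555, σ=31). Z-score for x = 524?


z = (x - μ)/σ = (524 - 555)/31 = -1.0

z = -1.0


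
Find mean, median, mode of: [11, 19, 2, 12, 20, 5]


Sorted: [2, 5, 11, 12, 19, 20]
Mean = 69/6 = 23/2
Median = 23/2
Freq: {11: 1, 19: 1, 2: 1, 12: 1, 20: 1, 5: 1}
Mode: No mode

Mean=23/2, Median=23/2, Mode=No mode


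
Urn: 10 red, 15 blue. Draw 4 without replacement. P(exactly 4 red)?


Hypergeometric: C(10,4)×C(15,0)/C(25,4)
= 210×1/12650 = 21/1265

P(X=4) = 21/1265 ≈ 1.66%


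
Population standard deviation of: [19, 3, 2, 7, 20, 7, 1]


Mean = 59/7
  (19-59/7)²=5476/49
  (3-59/7)²=1444/49
  (2-59/7)²=2025/49
  (7-59/7)²=100/49
  (20-59/7)²=6561/49
  (7-59/7)²=100/49
  (1-59/7)²=2704/49
Σ(x-μ)² = 2630/7
σ² = (2630/7)/7 = 2630/49

σ = √(2630/49) ≈ 7.3262


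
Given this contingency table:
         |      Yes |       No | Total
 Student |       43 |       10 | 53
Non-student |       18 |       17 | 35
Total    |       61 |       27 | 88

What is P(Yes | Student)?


P(Yes | Student) = 43/(43+10) = 43/53

P(Yes|Student) = 43/53 ≈ 81.13%


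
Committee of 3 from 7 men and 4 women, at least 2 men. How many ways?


Count by #men:
  2M,1W: C(7,2)×C(4,1)=84
  3M,0W: C(7,3)×C(4,0)=35
Total = 119

119


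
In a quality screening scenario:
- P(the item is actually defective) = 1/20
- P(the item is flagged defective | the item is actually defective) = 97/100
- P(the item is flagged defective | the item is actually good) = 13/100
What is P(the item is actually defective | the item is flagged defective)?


Using Bayes' theorem:
P(A|B) = P(B|A)·P(A) / P(B)

P(the item is flagged defective) = 97/100 × 1/20 + 13/100 × 19/20
= 97/2000 + 247/2000 = 43/250

P(the item is actually defective|the item is flagged defective) = (97/2000) / (43/250) = 97/344

P(the item is actually defective|the item is flagged defective) = 97/344 ≈ 28.20%
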